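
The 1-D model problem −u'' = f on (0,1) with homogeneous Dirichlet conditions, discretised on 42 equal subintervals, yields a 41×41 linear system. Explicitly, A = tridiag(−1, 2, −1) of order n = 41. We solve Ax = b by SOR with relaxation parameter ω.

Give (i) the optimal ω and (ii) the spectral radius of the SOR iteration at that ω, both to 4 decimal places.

ρ_J = max_k |cos(kπ/42)| = cos(π/42) = 0.9972
√(1 − cos²(π/42)) = sin(π/42) ≈ 0.07473.
Young: ω* = 2/(1+√(1−ρ_J²)) = 2/(1+0.07473) = 2/1.07473 = 1.8609.
ρ_SOR = ω* − 1 = 1.8609 − 1 = 0.8609.

ω* = 1.8609, ρ_SOR = 0.8609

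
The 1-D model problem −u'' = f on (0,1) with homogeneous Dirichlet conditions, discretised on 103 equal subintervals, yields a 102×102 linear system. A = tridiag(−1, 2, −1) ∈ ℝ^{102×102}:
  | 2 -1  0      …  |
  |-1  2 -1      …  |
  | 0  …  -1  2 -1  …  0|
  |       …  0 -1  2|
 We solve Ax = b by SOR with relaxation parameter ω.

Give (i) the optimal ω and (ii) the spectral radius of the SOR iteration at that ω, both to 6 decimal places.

ω* = 1.940813, ρ_SOR = 0.940813

[ρ_J] n=102: ρ(B_J) = cos(π/(n+1)) = cos(π/103) = 0.999535.
√(1−ρ_J²) = |sin(π/103)| = 0.0304962
So ω* = 2/1.0304962 = 1.940813 (Young).
Hence ρ(B_{ω*}) = 1.940813 − 1 = 0.940813.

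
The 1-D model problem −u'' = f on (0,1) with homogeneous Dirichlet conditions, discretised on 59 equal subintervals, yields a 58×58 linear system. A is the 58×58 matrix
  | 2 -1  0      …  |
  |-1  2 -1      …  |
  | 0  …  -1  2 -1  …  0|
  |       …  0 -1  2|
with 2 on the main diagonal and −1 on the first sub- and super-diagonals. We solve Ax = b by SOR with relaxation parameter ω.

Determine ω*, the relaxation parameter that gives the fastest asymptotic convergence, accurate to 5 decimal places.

ρ_J = max_k |cos(kπ/59)| = cos(π/59) = 0.99858
1 − cos²(π/59) = sin²(π/59) ⇒ √(1−ρ_J²) = sin(π/59) = 0.053222.
ω* = 2 / (1 + 0.053222) = 2 / 1.053222 ≈ 1.89893.
[ρ_SOR] ω* − 1 = 0.89893.

ω* = 1.89893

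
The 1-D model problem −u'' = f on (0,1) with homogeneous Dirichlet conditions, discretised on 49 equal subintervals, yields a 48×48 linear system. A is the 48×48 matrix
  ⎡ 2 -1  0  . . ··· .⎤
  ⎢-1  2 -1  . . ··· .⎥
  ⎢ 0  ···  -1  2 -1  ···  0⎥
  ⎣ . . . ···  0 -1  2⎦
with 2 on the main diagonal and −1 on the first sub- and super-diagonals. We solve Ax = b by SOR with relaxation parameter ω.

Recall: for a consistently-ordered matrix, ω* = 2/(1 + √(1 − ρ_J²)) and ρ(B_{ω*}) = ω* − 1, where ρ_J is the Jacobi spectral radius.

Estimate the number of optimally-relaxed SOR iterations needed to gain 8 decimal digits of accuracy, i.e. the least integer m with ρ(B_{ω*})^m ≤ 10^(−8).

m = 144

[ρ_J] n=48: ρ(B_J) = cos(π/(n+1)) = cos(π/49) = 0.9979454.
√(1 − cos²(π/49)) = sin(π/49) ≈ 0.0640702.
ω* = 2/(1 + 0.0640702) = 2/1.0640702 = 1.8795752.
and ρ(B_{ω*}) = 1.8795752 − 1 = 0.8795752.
m ≥ 8·ln10 / (−ln 0.8795752) = 143.557; smallest integer m = 144.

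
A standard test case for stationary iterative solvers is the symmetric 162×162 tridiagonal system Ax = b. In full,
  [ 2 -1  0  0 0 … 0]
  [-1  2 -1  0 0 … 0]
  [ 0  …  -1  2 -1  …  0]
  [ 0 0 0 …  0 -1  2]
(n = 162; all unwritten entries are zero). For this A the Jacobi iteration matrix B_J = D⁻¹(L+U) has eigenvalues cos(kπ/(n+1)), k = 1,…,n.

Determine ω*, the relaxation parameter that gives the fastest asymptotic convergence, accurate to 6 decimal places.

ω* = 1.962184

ρ_J = max_k |cos(kπ/163)| = cos(π/163) = 0.999814
√(1 − cos²(π/163)) = sin(π/163) ≈ 0.0192724.
So ω* = 2/1.0192724 = 1.962184 (Young).
ρ_SOR = ω* − 1 ≈ 0.962184.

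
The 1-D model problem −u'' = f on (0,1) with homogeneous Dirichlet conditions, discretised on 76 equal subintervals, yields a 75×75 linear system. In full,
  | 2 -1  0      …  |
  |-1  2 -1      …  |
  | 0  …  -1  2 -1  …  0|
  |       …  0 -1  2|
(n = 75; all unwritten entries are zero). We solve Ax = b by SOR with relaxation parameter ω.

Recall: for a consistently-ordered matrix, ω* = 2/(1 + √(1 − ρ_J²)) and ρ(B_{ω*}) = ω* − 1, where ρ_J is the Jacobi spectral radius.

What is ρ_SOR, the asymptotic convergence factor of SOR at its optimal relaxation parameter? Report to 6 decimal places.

n=75: λ(B_J) = 1 − λ(A)/2 = cos(kπ/76); k=1 gives ρ_J = 0.999146.
√(1 − cos²(π/76)) = sin(π/76) ≈ 0.0413250.
So ω* = 2/1.0413250 = 1.920630 (Young).
and ρ(B_{ω*}) = 1.920630 − 1 = 0.920630.

ρ_SOR = 0.920630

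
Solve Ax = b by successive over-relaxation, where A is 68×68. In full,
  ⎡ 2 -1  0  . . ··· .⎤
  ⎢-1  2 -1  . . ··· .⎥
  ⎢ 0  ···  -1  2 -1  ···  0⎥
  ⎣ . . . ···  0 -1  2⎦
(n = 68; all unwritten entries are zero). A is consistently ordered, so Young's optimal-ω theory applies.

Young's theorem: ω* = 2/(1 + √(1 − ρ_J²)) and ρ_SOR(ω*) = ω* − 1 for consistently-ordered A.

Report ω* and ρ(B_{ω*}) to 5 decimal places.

ω* = 1.91293, ρ_SOR = 0.91293

½·tridiag(1,0,1) at n=68: λ_k = cos(kπ/69); max |λ| at k=1 ⇒ ρ_J = cos(π/69) ≈ 0.99896.
√(1 − cos²(π/69)) = sin(π/69) ≈ 0.045515.
[ω*] 2 ÷ (1 + 0.045515) = 2 ÷ 1.045515 = 1.91293.
At ω = 1.91293 every |λ(B_ω)| = ω−1, so ρ_SOR = 0.91293.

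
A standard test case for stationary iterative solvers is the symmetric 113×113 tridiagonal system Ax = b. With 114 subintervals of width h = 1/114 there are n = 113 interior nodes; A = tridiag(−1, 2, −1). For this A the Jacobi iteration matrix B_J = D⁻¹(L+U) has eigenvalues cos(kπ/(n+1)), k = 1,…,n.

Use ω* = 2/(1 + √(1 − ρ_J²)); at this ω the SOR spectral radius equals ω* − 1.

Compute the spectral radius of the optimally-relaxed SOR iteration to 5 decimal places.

ρ_SOR = 0.94637

n=113: λ(B_J) = 1 − λ(A)/2 = cos(kπ/114); k=1 gives ρ_J = 0.99962.
root = sin(π/114) = 0.027554  (since 1−cos² = sin²).
ω* = 2/(1+0.027554) = 1.94637
ρ_SOR = ω* − 1 = 1.94637 − 1 = 0.94637.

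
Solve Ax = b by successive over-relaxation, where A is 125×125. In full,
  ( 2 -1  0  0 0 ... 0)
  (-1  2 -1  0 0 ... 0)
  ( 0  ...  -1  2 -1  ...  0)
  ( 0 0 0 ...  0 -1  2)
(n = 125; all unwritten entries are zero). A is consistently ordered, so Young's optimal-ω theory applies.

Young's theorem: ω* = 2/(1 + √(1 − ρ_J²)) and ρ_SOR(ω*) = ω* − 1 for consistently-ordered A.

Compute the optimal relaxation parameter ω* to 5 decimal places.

n=125: λ(B_J) = 1 − λ(A)/2 = cos(kπ/126); k=1 gives ρ_J = 0.99969.
√(1−ρ_J²) simplifies to sin(π/126) = 0.024931.
ω* = 2 / (1 + 0.024931) = 2 / 1.024931 ≈ 1.95135.
ρ(B_{ω*}) = ω*−1 = 0.95135

ω* = 1.95135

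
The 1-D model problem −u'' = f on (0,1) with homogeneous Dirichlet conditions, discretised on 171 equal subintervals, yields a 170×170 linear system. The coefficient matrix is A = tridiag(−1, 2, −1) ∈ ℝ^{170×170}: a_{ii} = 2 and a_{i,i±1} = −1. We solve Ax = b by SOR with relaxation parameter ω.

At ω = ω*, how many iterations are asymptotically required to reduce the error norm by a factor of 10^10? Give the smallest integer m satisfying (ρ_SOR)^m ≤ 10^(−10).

m = 627

ρ_J = max_k |cos(kπ/171)| = cos(π/171) = 0.9998312
√(1−ρ_J²) simplifies to sin(π/171) = 0.0183709.
[ω*] 2 ÷ (1 + 0.0183709) = 2 ÷ 1.0183709 = 1.9639210.
[ρ_SOR] ω* − 1 = 0.9639210.
(0.9639210)^m ≤ 10^{−10}  ⇒  m·ln(0.9639210) ≤ −10·ln10  ⇒  m ≥ 626.625  ⇒  m = 627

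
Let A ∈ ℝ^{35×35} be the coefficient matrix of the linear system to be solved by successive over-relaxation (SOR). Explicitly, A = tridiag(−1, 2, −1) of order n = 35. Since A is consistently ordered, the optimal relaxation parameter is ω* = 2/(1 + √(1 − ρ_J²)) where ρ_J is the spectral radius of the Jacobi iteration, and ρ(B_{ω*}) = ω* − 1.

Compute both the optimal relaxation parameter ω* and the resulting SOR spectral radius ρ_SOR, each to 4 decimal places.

ρ_J = max_k |cos(kπ/36)| = cos(π/36) = 0.9962
1 − cos²(π/36) = sin²(π/36) ⇒ √(1−ρ_J²) = sin(π/36) = 0.08716.
[ω*] 2 ÷ (1 + 0.08716) = 2 ÷ 1.08716 = 1.8397.
[ρ_SOR] ω* − 1 = 0.8397.

ω* = 1.8397, ρ_SOR = 0.8397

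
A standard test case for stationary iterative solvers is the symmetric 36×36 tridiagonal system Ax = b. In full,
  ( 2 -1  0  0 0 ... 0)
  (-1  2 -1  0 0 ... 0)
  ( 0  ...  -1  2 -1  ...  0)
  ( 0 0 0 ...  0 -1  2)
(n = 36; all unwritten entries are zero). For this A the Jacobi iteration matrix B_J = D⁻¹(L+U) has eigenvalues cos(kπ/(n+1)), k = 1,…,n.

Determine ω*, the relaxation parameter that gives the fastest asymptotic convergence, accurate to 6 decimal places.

[ρ_J] n=36: ρ(B_J) = cos(π/(n+1)) = cos(π/37) = 0.996397.
√(1−ρ_J²) = |sin(π/37)| = 0.0848059
Young: ω* = 2/(1+√(1−ρ_J²)) = 2/(1+0.0848059) = 2/1.0848059 = 1.843648.
and ρ(B_{ω*}) = 1.843648 − 1 = 0.843648.

ω* = 1.843648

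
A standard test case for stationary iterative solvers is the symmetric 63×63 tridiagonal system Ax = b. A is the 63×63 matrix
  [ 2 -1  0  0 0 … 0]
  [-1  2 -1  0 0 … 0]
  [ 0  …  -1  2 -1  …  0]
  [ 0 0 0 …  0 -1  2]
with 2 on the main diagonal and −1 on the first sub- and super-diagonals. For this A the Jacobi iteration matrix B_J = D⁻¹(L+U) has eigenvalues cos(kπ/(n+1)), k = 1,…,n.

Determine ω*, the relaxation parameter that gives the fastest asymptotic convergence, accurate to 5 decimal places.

ω* = 1.90645

ρ_J = max_k |cos(kπ/64)| = cos(π/64) = 0.99880
√(1−ρ_J²) simplifies to sin(π/64) = 0.049068.
ω* = 2/(1+0.049068) = 1.90645
ρ_SOR = ω* − 1 = 1.90645 − 1 = 0.90645.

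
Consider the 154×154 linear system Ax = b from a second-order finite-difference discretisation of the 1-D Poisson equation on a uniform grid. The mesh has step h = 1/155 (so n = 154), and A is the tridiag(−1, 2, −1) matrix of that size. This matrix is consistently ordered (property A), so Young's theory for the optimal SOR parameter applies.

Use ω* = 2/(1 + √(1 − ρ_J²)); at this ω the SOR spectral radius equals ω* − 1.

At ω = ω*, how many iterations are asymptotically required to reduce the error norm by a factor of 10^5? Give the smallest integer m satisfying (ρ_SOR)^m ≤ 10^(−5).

m = 284

B_J for the 154×154 system has eigenvalues cos(kπ/155); ρ_J = cos(π/155) = 0.9997946.
root = sin(π/155) = 0.0202670  (since 1−cos² = sin²).
Then 2/(1+√(1−ρ_J²)) = 2/(1+0.0202670); ω* = 2/1.0202670 = 1.9602712.
ρ_SOR = ω* − 1 = 1.9602712 − 1 = 0.9602712.
5·ln10 = 11.5129; −ln(0.9602712) = 0.0405395; m = ⌈11.5129/0.0405395⌉ = ⌈283.992⌉ = 284.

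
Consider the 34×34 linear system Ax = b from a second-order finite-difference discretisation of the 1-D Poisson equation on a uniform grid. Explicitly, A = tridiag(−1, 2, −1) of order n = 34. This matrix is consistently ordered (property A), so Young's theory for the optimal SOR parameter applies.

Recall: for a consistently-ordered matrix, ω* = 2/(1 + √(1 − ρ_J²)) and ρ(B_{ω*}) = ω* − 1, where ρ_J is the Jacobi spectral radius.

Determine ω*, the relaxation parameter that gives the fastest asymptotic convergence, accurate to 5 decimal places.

ω* = 1.83547

spectrum of D⁻¹(L+U) = {cos(kπ/35) : 1≤k≤34}; ρ_J = cos(π/35) = 0.99597.
√(1−ρ_J²) = |sin(π/35)| = 0.089639
ω* = 2/(1 + 0.089639) = 2/1.089639 = 1.83547.
ρ_SOR = ω* − 1 = 1.83547 − 1 = 0.83547.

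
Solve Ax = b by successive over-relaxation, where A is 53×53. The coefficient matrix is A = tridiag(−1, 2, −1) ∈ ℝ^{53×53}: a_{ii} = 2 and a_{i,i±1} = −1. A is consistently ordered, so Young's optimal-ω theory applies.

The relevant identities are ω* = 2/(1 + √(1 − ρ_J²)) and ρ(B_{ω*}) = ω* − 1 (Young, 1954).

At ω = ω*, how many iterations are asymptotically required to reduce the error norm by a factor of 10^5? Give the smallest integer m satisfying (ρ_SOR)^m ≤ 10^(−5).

m = 99

With n=53, ρ(Jacobi) = cos(π/54) = 0.9983082.
1 − cos²(π/54) = sin²(π/54) ⇒ √(1−ρ_J²) = sin(π/54) = 0.0581448.
Young: ω* = 2/(1+√(1−ρ_J²)) = 2/(1+0.0581448) = 2/1.0581448 = 1.8901005.
Hence ρ(B_{ω*}) = 1.8901005 − 1 = 0.8901005.
ρ_SOR^m ≤ 10^(−5) ⇔ m ≥ 5·ln10/(−ln 0.8901005) = 11.5129/0.116421 = 98.890; m = ⌈98.890⌉ = 99.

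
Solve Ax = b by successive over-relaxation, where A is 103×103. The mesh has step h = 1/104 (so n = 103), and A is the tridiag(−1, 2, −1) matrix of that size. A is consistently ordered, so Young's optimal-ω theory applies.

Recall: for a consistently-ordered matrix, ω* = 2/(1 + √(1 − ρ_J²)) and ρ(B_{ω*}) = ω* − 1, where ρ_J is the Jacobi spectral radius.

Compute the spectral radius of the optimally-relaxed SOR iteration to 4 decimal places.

ρ_SOR = 0.9414

ρ_J = max_k |cos(kπ/104)| = cos(π/104) = 0.9995
root = sin(π/104) = 0.03020  (since 1−cos² = sin²).
ω* = 2 / (1 + 0.03020) = 2 / 1.03020 ≈ 1.9414.
ρ_SOR = ω* − 1 ≈ 0.9414.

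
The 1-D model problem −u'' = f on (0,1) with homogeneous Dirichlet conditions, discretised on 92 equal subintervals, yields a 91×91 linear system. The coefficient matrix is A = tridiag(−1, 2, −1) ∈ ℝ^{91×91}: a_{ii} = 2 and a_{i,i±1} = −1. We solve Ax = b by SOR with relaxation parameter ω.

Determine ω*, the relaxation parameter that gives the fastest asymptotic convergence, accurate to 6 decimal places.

ω* = 1.933972

n=91: λ(B_J) = 1 − λ(A)/2 = cos(kπ/92); k=1 gives ρ_J = 0.999417.
1 − cos²(π/92) = sin²(π/92) ⇒ √(1−ρ_J²) = sin(π/92) = 0.0341411.
Young: ω* = 2/(1+√(1−ρ_J²)) = 2/(1+0.0341411) = 2/1.0341411 = 1.933972.
ρ_SOR = ω* − 1 = 1.933972 − 1 = 0.933972.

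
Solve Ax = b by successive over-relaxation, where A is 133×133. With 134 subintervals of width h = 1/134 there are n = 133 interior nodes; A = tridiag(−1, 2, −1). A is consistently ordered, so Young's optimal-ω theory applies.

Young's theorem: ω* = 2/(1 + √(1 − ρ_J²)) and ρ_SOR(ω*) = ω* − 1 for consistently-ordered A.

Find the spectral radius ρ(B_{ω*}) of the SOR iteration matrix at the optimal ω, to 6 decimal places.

ρ_J = max_k |cos(kπ/134)| = cos(π/134) = 0.999725
√(1 − cos²(π/134)) = sin(π/134) ≈ 0.0234426.
So ω* = 2/1.0234426 = 1.954189 (Young).
and ρ(B_{ω*}) = 1.954189 − 1 = 0.954189.

ρ_SOR = 0.954189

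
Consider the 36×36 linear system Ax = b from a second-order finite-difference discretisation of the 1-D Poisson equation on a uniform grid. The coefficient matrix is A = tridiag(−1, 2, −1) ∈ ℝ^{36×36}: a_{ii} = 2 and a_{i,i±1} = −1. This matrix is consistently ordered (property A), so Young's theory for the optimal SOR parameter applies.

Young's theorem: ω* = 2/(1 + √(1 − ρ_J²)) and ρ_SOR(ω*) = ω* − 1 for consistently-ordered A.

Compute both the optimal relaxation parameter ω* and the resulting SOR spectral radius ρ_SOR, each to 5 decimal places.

spectrum of D⁻¹(L+U) = {cos(kπ/37) : 1≤k≤36}; ρ_J = cos(π/37) = 0.99640.
1 − cos²(π/37) = sin²(π/37) ⇒ √(1−ρ_J²) = sin(π/37) = 0.084806.
ω* = 2/(1+0.084806) = 1.84365
ρ_SOR = ω* − 1 = 1.84365 − 1 = 0.84365.

ω* = 1.84365, ρ_SOR = 0.84365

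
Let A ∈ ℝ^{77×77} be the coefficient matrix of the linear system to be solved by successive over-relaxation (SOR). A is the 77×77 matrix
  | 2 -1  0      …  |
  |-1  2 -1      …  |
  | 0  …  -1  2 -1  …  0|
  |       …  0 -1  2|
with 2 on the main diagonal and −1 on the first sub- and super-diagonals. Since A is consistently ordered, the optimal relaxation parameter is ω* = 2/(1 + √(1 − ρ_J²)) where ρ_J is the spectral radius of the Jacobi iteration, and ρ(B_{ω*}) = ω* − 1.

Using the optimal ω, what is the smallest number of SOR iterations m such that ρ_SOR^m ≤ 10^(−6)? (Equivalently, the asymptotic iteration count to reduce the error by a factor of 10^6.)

With n=77, ρ(Jacobi) = cos(π/78) = 0.9991890.
root = sin(π/78) = 0.0402659  (since 1−cos² = sin²).
ω* = 2/(1 + 0.0402659) = 2/1.0402659 = 1.9225854.
ρ_SOR = ω* − 1 = 1.9225854 − 1 = 0.9225854.
Need (0.9225854)^m ≤ 10^(−6): m ≥ 6·ln10/|ln 0.9225854| = 13.8155/0.0805753 = 171.461 ⇒ m = 172.

m = 172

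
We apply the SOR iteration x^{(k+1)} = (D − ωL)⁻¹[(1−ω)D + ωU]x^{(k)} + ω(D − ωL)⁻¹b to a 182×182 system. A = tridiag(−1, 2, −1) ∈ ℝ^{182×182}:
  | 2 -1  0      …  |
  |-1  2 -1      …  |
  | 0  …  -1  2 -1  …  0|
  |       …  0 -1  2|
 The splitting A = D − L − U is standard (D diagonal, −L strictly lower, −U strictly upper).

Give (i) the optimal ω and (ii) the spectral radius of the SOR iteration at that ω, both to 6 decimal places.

ω* = 1.966247, ρ_SOR = 0.966247

spectrum of D⁻¹(L+U) = {cos(kπ/183) : 1≤k≤182}; ρ_J = cos(π/183) = 0.999853.
root = sin(π/183) = 0.0171663  (since 1−cos² = sin²).
Then 2/(1+√(1−ρ_J²)) = 2/(1+0.0171663); ω* = 2/1.0171663 = 1.966247.
ρ_SOR = ω* − 1 = 1.966247 − 1 = 0.966247.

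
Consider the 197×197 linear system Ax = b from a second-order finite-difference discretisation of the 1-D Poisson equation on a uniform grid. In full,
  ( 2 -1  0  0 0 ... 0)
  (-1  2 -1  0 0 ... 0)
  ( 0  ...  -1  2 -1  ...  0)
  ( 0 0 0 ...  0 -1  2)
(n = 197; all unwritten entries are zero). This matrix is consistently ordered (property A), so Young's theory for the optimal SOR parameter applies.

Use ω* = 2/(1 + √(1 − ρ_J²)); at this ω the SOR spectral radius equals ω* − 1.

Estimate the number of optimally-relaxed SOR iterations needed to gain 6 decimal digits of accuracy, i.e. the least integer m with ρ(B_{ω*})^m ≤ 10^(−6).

m = 436

spectrum of D⁻¹(L+U) = {cos(kπ/198) : 1≤k≤197}; ρ_J = cos(π/198) = 0.9998741.
√(1−ρ_J²) simplifies to sin(π/198) = 0.0158660.
Then 2/(1+√(1−ρ_J²)) = 2/(1+0.0158660); ω* = 2/1.0158660 = 1.9687636.
Hence ρ(B_{ω*}) = 1.9687636 − 1 = 0.9687636.
(0.9687636)^m ≤ 10^{−6}  ⇒  m·ln(0.9687636) ≤ −6·ln10  ⇒  m ≥ 435.344  ⇒  m = 436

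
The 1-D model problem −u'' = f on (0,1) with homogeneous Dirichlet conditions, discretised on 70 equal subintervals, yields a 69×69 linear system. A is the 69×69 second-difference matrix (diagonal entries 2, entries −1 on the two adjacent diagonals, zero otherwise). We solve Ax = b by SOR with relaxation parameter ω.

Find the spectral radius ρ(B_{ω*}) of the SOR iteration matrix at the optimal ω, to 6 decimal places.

½·tridiag(1,0,1) at n=69: λ_k = cos(kπ/70); max |λ| at k=1 ⇒ ρ_J = cos(π/70) ≈ 0.998993.
√(1 − cos²(π/70)) = sin(π/70) ≈ 0.0448648.
ω* = 2/(1 + 0.0448648) = 2/1.0448648 = 1.914123.
At ω = 1.914123 every |λ(B_ω)| = ω−1, so ρ_SOR = 0.914123.

ρ_SOR = 0.914123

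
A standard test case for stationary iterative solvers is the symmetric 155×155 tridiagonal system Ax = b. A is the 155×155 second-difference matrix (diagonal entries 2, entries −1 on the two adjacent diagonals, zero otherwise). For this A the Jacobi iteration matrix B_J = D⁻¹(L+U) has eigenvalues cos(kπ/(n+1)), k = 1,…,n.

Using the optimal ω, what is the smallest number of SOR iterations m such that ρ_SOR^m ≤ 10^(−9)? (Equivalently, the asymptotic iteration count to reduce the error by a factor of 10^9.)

m = 515

[ρ_J] n=155: ρ(B_J) = cos(π/(n+1)) = cos(π/156) = 0.9997972.
root = sin(π/156) = 0.0201371  (since 1−cos² = sin²).
Young: ω* = 2/(1+√(1−ρ_J²)) = 2/(1+0.0201371) = 2/1.0201371 = 1.9605208.
ρ_SOR = ω* − 1 = 1.9605208 − 1 = 0.9605208.
9·ln10 = 20.7233; −ln(0.9605208) = 0.0402796; m = ⌈20.7233/0.0402796⌉ = ⌈514.486⌉ = 515.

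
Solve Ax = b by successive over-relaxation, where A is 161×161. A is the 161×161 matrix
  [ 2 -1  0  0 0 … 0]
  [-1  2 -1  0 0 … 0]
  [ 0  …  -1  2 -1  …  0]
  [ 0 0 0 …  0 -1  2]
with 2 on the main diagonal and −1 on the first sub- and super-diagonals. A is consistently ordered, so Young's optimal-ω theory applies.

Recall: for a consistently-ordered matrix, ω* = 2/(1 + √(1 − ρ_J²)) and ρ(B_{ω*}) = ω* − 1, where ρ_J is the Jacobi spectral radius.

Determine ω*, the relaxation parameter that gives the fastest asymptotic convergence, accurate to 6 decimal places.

ω* = 1.961955

[ρ_J] n=161: ρ(B_J) = cos(π/(n+1)) = cos(π/162) = 0.999812.
root = sin(π/162) = 0.0193913  (since 1−cos² = sin²).
So ω* = 2/1.0193913 = 1.961955 (Young).
[ρ_SOR] ω* − 1 = 0.961955.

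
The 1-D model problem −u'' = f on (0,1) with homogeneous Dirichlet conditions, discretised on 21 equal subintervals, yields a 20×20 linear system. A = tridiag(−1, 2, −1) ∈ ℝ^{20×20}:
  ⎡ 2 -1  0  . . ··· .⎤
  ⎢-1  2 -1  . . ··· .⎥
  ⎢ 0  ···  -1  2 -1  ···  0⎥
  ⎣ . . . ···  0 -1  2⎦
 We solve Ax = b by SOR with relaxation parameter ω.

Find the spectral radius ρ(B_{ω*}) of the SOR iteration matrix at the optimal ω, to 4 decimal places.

spectrum of D⁻¹(L+U) = {cos(kπ/21) : 1≤k≤20}; ρ_J = cos(π/21) = 0.9888.
√(1−ρ_J²) = |sin(π/21)| = 0.14904
ω* = 2 / (1 + 0.14904) = 2 / 1.14904 ≈ 1.7406.
and ρ(B_{ω*}) = 1.7406 − 1 = 0.7406.

ρ_SOR = 0.7406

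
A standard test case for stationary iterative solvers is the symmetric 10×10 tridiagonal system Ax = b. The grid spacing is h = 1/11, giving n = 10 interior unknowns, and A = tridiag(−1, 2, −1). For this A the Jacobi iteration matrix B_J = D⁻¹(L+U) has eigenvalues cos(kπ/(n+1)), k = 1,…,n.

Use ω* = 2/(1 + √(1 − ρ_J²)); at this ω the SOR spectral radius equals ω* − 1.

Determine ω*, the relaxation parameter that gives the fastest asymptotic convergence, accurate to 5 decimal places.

n=10: λ(B_J) = 1 − λ(A)/2 = cos(kπ/11); k=1 gives ρ_J = 0.95949.
√(1−ρ_J²) simplifies to sin(π/11) = 0.281733.
ω* = 2/(1+0.281733) = 1.56039
[ρ_SOR] ω* − 1 = 0.56039.

ω* = 1.56039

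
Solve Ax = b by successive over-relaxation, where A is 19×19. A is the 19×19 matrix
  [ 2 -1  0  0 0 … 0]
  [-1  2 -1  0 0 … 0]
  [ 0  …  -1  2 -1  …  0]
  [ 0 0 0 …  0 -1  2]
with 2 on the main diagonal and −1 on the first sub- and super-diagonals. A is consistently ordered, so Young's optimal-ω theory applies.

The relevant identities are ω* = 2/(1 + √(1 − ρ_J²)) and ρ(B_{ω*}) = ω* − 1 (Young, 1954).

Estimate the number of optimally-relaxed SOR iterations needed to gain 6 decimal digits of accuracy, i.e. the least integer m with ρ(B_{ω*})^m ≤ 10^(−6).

[ρ_J] n=19: ρ(B_J) = cos(π/(n+1)) = cos(π/20) = 0.9876883.
1 − cos²(π/20) = sin²(π/20) ⇒ √(1−ρ_J²) = sin(π/20) = 0.1564345.
ω* = 2/(1 + 0.1564345) = 2/1.1564345 = 1.7294538.
and ρ(B_{ω*}) = 1.7294538 − 1 = 0.7294538.
Need (0.7294538)^m ≤ 10^(−6): m ≥ 6·ln10/|ln 0.7294538| = 13.8155/0.315459 = 43.795 ⇒ m = 44.

m = 44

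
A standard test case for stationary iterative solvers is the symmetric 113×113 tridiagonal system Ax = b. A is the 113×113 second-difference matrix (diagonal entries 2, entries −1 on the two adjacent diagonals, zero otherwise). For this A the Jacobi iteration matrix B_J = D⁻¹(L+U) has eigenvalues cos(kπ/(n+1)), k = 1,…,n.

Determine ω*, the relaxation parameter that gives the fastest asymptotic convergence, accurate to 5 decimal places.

ω* = 1.94637

[ρ_J] n=113: ρ(B_J) = cos(π/(n+1)) = cos(π/114) = 0.99962.
√(1−ρ_J²) = |sin(π/114)| = 0.027554
Young: ω* = 2/(1+√(1−ρ_J²)) = 2/(1+0.027554) = 2/1.027554 = 1.94637.
At ω = 1.94637 every |λ(B_ω)| = ω−1, so ρ_SOR = 0.94637.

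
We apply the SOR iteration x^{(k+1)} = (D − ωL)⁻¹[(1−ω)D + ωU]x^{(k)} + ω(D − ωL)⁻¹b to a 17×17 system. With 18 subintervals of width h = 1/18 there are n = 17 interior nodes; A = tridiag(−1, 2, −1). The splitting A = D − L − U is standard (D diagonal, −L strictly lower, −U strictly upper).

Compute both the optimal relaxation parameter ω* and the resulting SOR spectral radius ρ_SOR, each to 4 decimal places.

ρ_J = max_k |cos(kπ/18)| = cos(π/18) = 0.9848
1 − cos²(π/18) = sin²(π/18) ⇒ √(1−ρ_J²) = sin(π/18) = 0.17365.
[ω*] 2 ÷ (1 + 0.17365) = 2 ÷ 1.17365 = 1.7041.
At ω = 1.7041 every |λ(B_ω)| = ω−1, so ρ_SOR = 0.7041.

ω* = 1.7041, ρ_SOR = 0.7041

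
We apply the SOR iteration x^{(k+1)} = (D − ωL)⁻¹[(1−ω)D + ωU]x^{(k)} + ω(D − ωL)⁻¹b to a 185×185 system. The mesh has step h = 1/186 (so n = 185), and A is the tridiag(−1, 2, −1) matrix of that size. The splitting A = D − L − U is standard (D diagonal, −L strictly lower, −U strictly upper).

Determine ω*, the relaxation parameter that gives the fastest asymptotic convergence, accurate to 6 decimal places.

spectrum of D⁻¹(L+U) = {cos(kπ/186) : 1≤k≤185}; ρ_J = cos(π/186) = 0.999857.
root = sin(π/186) = 0.0168895  (since 1−cos² = sin²).
ω* = 2/(1 + 0.0168895) = 2/1.0168895 = 1.966782.
ρ_SOR = ω* − 1 ≈ 0.966782.

ω* = 1.966782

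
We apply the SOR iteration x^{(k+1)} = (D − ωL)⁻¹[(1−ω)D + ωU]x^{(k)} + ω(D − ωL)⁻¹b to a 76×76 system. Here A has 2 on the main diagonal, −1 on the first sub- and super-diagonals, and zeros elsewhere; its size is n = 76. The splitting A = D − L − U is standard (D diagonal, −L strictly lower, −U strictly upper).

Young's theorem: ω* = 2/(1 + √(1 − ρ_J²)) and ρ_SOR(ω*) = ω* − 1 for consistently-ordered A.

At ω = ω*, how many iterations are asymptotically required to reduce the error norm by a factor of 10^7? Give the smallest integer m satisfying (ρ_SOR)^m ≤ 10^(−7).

m = 198

n=76: λ(B_J) = 1 − λ(A)/2 = cos(kπ/77); k=1 gives ρ_J = 0.9991678.
√(1 − cos²(π/77)) = sin(π/77) ≈ 0.0407886.
[ω*] 2 ÷ (1 + 0.0407886) = 2 ÷ 1.0407886 = 1.9216198.
Hence ρ(B_{ω*}) = 1.9216198 − 1 = 0.9216198.
7·ln10 = 16.1181; −ln(0.9216198) = 0.0816225; m = ⌈16.1181/0.0816225⌉ = ⌈197.471⌉ = 198.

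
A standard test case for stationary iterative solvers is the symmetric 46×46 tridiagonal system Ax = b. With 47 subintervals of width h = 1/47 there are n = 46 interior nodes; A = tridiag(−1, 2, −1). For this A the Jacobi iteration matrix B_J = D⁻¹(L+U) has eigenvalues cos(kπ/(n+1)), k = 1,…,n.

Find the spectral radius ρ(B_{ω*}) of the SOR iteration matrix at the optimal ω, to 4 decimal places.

ρ_SOR = 0.8748

With n=46, ρ(Jacobi) = cos(π/47) = 0.9978.
1 − cos²(π/47) = sin²(π/47) ⇒ √(1−ρ_J²) = sin(π/47) = 0.06679.
ω* = 2/(1+0.06679) = 1.8748
Hence ρ(B_{ω*}) = 1.8748 − 1 = 0.8748.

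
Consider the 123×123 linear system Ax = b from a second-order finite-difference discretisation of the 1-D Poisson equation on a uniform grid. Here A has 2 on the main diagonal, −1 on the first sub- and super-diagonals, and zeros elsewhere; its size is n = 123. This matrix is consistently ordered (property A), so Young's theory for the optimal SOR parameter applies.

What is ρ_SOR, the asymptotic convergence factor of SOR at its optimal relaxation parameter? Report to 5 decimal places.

[ρ_J] n=123: ρ(B_J) = cos(π/(n+1)) = cos(π/124) = 0.99968.
√(1−ρ_J²) simplifies to sin(π/124) = 0.025333.
Then 2/(1+√(1−ρ_J²)) = 2/(1+0.025333); ω* = 2/1.025333 = 1.95059.
ρ_SOR = ω* − 1 ≈ 0.95059.

ρ_SOR = 0.95059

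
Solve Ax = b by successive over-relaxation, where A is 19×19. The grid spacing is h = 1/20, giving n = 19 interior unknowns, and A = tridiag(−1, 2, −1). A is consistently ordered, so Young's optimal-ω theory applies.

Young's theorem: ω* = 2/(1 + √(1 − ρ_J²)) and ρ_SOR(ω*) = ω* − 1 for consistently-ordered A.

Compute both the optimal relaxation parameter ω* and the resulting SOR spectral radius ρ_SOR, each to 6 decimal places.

ω* = 1.729454, ρ_SOR = 0.729454

With n=19, ρ(Jacobi) = cos(π/20) = 0.987688.
1 − cos²(π/20) = sin²(π/20) ⇒ √(1−ρ_J²) = sin(π/20) = 0.1564345.
Young: ω* = 2/(1+√(1−ρ_J²)) = 2/(1+0.1564345) = 2/1.1564345 = 1.729454.
[ρ_SOR] ω* − 1 = 0.729454.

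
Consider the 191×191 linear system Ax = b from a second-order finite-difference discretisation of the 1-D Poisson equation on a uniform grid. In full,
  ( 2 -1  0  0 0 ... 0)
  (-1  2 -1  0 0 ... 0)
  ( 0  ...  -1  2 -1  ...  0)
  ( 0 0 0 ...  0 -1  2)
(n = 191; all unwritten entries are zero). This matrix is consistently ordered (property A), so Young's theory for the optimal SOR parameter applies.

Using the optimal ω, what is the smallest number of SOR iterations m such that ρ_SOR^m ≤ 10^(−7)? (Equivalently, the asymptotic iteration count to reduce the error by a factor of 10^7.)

B_J for the 191×191 system has eigenvalues cos(kπ/192); ρ_J = cos(π/192) = 0.9998661.
root = sin(π/192) = 0.0163617  (since 1−cos² = sin²).
So ω* = 2/1.0163617 = 1.9678034 (Young).
[ρ_SOR] ω* − 1 = 0.9678034.
(0.9678034)^m ≤ 10^{−7}  ⇒  m·ln(0.9678034) ≤ −7·ln10  ⇒  m ≥ 492.512  ⇒  m = 493

m = 493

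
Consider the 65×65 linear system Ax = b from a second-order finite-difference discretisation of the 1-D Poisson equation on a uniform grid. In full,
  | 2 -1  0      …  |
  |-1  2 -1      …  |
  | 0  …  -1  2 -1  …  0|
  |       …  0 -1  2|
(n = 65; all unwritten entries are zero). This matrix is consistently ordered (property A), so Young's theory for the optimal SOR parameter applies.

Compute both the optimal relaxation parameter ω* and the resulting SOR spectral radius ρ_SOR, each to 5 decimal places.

ω* = 1.90916, ρ_SOR = 0.90916

B_J for the 65×65 system has eigenvalues cos(kπ/66); ρ_J = cos(π/66) = 0.99887.
√(1 − cos²(π/66)) = sin(π/66) ≈ 0.047582.
ω* = 2 / (1 + 0.047582) = 2 / 1.047582 ≈ 1.90916.
Hence ρ(B_{ω*}) = 1.90916 − 1 = 0.90916.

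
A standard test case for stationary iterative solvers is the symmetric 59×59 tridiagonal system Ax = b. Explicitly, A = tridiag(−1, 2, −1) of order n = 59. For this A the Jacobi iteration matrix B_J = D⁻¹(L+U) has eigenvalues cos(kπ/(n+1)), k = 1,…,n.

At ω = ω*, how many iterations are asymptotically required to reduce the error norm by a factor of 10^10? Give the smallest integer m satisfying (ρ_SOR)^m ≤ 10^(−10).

½·tridiag(1,0,1) at n=59: λ_k = cos(kπ/60); max |λ| at k=1 ⇒ ρ_J = cos(π/60) ≈ 0.9986295.
√(1−ρ_J²) = |sin(π/60)| = 0.0523360
[ω*] 2 ÷ (1 + 0.0523360) = 2 ÷ 1.0523360 = 1.9005337.
ρ(B_{ω*}) = ω*−1 = 0.9005337
For 10 digits: m = 10·ln10 / (−ln 0.9005337) = 23.0259/0.104768 = 219.780; round up → m = 220.

m = 220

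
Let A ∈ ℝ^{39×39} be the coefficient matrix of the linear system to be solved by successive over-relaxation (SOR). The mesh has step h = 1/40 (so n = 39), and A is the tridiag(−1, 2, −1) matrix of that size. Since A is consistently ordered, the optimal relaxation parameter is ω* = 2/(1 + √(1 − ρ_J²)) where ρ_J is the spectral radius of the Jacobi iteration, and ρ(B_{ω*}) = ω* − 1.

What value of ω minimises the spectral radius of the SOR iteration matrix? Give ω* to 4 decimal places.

[ρ_J] n=39: ρ(B_J) = cos(π/(n+1)) = cos(π/40) = 0.9969.
√(1−ρ_J²) = |sin(π/40)| = 0.07846
Young: ω* = 2/(1+√(1−ρ_J²)) = 2/(1+0.07846) = 2/1.07846 = 1.8545.
[ρ_SOR] ω* − 1 = 0.8545.

ω* = 1.8545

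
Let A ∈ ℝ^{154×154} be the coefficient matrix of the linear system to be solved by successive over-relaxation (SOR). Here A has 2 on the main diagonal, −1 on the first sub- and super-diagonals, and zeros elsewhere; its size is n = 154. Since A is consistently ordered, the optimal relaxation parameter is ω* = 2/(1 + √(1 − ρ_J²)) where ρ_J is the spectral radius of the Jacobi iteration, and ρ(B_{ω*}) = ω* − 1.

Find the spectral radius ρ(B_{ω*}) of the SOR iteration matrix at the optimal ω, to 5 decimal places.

[ρ_J] n=154: ρ(B_J) = cos(π/(n+1)) = cos(π/155) = 0.99979.
√(1−ρ_J²) simplifies to sin(π/155) = 0.020267.
ω* = 2 / (1 + 0.020267) = 2 / 1.020267 ≈ 1.96027.
ρ(B_{ω*}) = ω*−1 = 0.96027

ρ_SOR = 0.96027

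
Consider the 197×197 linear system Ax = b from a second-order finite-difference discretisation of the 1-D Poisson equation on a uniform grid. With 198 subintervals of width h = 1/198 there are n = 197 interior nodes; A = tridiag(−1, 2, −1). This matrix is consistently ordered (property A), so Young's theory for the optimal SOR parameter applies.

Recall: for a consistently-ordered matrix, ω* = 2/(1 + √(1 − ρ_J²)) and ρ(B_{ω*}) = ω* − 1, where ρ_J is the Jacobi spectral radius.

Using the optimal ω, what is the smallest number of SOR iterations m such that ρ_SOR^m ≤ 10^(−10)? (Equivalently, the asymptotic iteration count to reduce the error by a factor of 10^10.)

m = 726

With n=197, ρ(Jacobi) = cos(π/198) = 0.9998741.
√(1 − cos²(π/198)) = sin(π/198) ≈ 0.0158660.
[ω*] 2 ÷ (1 + 0.0158660) = 2 ÷ 1.0158660 = 1.9687636.
Hence ρ(B_{ω*}) = 1.9687636 − 1 = 0.9687636.
10·ln10 = 23.0259; −ln(0.9687636) = 0.0317347; m = ⌈23.0259/0.0317347⌉ = ⌈725.575⌉ = 726.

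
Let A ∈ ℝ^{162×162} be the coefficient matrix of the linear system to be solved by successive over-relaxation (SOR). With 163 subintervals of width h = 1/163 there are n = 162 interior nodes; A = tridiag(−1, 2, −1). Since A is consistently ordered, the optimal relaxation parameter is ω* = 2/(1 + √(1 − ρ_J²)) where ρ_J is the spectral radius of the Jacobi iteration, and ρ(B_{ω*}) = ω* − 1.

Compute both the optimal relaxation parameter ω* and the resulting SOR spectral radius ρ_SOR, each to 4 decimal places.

ω* = 1.9622, ρ_SOR = 0.9622

ρ_J = max_k |cos(kπ/163)| = cos(π/163) = 0.9998
√(1−ρ_J²) simplifies to sin(π/163) = 0.01927.
ω* = 2/(1+0.01927) = 1.9622
ρ_SOR = ω* − 1 = 1.9622 − 1 = 0.9622.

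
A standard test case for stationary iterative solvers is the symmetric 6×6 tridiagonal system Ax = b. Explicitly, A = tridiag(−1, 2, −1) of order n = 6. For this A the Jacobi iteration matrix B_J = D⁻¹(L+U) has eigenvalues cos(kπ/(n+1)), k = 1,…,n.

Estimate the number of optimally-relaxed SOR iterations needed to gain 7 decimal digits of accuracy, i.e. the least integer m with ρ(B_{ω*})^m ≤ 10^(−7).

½·tridiag(1,0,1) at n=6: λ_k = cos(kπ/7); max |λ| at k=1 ⇒ ρ_J = cos(π/7) ≈ 0.9009689.
root = sin(π/7) = 0.4338837  (since 1−cos² = sin²).
So ω* = 2/1.4338837 = 1.3948133 (Young).
[ρ_SOR] ω* − 1 = 0.3948133.
ρ_SOR^m ≤ 10^(−7) ⇔ m ≥ 7·ln10/(−ln 0.3948133) = 16.1181/0.929342 = 17.344; m = ⌈17.344⌉ = 18.

m = 18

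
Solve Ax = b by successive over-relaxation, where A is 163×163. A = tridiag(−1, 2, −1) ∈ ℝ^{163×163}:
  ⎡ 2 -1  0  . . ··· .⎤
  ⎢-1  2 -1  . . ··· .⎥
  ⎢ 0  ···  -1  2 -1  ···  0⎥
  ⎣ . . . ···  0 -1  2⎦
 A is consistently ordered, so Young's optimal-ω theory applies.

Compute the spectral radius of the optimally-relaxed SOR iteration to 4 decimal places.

ρ_SOR = 0.9624

B_J for the 163×163 system has eigenvalues cos(kπ/164); ρ_J = cos(π/164) = 0.9998.
1 − cos²(π/164) = sin²(π/164) ⇒ √(1−ρ_J²) = sin(π/164) = 0.01915.
Then 2/(1+√(1−ρ_J²)) = 2/(1+0.01915); ω* = 2/1.01915 = 1.9624.
and ρ(B_{ω*}) = 1.9624 − 1 = 0.9624.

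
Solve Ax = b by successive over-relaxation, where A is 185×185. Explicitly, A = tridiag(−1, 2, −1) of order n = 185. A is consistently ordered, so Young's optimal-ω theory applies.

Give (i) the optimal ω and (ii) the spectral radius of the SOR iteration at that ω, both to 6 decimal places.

ω* = 1.966782, ρ_SOR = 0.966782

B_J for the 185×185 system has eigenvalues cos(kπ/186); ρ_J = cos(π/186) = 0.999857.
√(1 − cos²(π/186)) = sin(π/186) ≈ 0.0168895.
ω* = 2/(1 + 0.0168895) = 2/1.0168895 = 1.966782.
Hence ρ(B_{ω*}) = 1.966782 − 1 = 0.966782.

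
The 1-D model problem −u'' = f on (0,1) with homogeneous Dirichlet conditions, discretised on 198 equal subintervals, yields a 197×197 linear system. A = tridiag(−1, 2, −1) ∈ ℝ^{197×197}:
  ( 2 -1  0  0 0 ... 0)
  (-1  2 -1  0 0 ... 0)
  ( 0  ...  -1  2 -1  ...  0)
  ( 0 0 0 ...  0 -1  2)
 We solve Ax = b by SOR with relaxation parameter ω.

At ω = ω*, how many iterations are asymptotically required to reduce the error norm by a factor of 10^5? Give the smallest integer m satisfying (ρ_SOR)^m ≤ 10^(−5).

m = 363

ρ_J = max_k |cos(kπ/198)| = cos(π/198) = 0.9998741
1 − cos²(π/198) = sin²(π/198) ⇒ √(1−ρ_J²) = sin(π/198) = 0.0158660.
So ω* = 2/1.0158660 = 1.9687636 (Young).
Hence ρ(B_{ω*}) = 1.9687636 − 1 = 0.9687636.
For 5 digits: m = 5·ln10 / (−ln 0.9687636) = 11.5129/0.0317347 = 362.786; round up → m = 363.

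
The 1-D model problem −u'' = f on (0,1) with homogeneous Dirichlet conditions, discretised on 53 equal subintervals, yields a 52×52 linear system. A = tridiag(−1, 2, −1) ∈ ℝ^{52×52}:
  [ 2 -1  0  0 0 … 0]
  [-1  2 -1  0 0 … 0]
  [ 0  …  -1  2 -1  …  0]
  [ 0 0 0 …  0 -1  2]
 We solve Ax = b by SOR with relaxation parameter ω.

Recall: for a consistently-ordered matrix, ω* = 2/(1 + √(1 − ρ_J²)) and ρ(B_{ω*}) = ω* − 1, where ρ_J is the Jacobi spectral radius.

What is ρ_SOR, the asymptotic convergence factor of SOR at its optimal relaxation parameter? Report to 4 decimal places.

ρ_SOR = 0.8881

½·tridiag(1,0,1) at n=52: λ_k = cos(kπ/53); max |λ| at k=1 ⇒ ρ_J = cos(π/53) ≈ 0.9982.
√(1 − cos²(π/53)) = sin(π/53) ≈ 0.05924.
[ω*] 2 ÷ (1 + 0.05924) = 2 ÷ 1.05924 = 1.8881.
Hence ρ(B_{ω*}) = 1.8881 − 1 = 0.8881.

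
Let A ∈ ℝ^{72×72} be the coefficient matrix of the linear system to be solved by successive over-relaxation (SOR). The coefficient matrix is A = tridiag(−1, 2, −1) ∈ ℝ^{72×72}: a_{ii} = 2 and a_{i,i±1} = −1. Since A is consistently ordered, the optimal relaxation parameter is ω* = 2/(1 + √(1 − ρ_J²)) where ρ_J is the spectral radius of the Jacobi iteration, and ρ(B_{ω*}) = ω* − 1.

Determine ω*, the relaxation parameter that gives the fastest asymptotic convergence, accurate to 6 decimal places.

spectrum of D⁻¹(L+U) = {cos(kπ/73) : 1≤k≤72}; ρ_J = cos(π/73) = 0.999074.
√(1−ρ_J²) simplifies to sin(π/73) = 0.0430222.
ω* = 2/(1 + 0.0430222) = 2/1.0430222 = 1.917505.
ρ_SOR = ω* − 1 ≈ 0.917505.

ω* = 1.917505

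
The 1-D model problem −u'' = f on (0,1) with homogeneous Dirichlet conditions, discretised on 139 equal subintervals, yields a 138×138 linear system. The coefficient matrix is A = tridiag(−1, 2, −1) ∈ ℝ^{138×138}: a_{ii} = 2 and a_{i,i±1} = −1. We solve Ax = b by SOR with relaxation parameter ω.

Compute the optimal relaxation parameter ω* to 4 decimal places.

[ρ_J] n=138: ρ(B_J) = cos(π/(n+1)) = cos(π/139) = 0.9997.
√(1−ρ_J²) simplifies to sin(π/139) = 0.02260.
ω* = 2 / (1 + 0.02260) = 2 / 1.02260 ≈ 1.9558.
ρ_SOR = ω* − 1 = 1.9558 − 1 = 0.9558.

ω* = 1.9558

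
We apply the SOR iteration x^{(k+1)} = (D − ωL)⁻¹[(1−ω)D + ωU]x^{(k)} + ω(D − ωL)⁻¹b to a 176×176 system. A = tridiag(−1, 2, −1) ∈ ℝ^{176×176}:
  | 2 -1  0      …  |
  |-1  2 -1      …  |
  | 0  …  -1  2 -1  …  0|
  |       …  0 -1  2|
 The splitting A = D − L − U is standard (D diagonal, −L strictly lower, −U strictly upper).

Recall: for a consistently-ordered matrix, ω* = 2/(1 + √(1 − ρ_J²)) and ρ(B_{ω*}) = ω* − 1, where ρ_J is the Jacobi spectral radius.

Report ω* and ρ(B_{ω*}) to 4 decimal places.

spectrum of D⁻¹(L+U) = {cos(kπ/177) : 1≤k≤176}; ρ_J = cos(π/177) = 0.9998.
√(1−ρ_J²) simplifies to sin(π/177) = 0.01775.
ω* = 2/(1 + 0.01775) = 2/1.01775 = 1.9651.
and ρ(B_{ω*}) = 1.9651 − 1 = 0.9651.

ω* = 1.9651, ρ_SOR = 0.9651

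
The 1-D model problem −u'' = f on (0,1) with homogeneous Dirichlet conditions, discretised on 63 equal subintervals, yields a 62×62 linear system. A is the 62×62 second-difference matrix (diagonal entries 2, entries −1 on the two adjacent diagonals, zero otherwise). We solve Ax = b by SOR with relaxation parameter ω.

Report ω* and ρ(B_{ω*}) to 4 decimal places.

ω* = 1.9050, ρ_SOR = 0.9050

[ρ_J] n=62: ρ(B_J) = cos(π/(n+1)) = cos(π/63) = 0.9988.
√(1−ρ_J²) simplifies to sin(π/63) = 0.04985.
Then 2/(1+√(1−ρ_J²)) = 2/(1+0.04985); ω* = 2/1.04985 = 1.9050.
ρ(B_{ω*}) = ω*−1 = 0.9050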